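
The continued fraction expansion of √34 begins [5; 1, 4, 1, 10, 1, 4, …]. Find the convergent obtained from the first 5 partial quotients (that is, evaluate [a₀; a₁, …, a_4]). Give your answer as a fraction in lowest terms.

a_0 = 5: 5/1
a_1 = 1: 6/1
a_2 = 4: 29/5
a_3 = 1: 35/6
a_4 = 10: 379/65

379/65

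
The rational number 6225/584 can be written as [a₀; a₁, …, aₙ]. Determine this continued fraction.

Apply division with remainder until the remainder is 0:
6225 = 10·584 + 385, so a_0 = 10
584 = 1·385 + 199, so a_1 = 1
385 = 1·199 + 186, so a_2 = 1
199 = 1·186 + 13, so a_3 = 1
186 = 14·13 + 4, so a_4 = 14
13 = 3·4 + 1, so a_5 = 3
4 = 4·1 + 0, so a_6 = 4

[10; 1, 1, 1, 14, 3, 4]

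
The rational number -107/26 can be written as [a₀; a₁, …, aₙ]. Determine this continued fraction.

[-5; 1, 7, 1, 2]

⌊-107/26⌋ = -5, remainder 23
⌊26/23⌋ = 1, remainder 3
⌊23/3⌋ = 7, remainder 2
⌊3/2⌋ = 1, remainder 1
⌊2/1⌋ = 2, remainder 0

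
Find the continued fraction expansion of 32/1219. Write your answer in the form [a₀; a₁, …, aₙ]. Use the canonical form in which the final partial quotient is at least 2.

32 ÷ 1219 → quotient 0, remainder 32
1219 ÷ 32 → quotient 38, remainder 3
32 ÷ 3 → quotient 10, remainder 2
3 ÷ 2 → quotient 1, remainder 1
2 ÷ 1 → quotient 2, remainder 0

[0; 38, 10, 1, 2]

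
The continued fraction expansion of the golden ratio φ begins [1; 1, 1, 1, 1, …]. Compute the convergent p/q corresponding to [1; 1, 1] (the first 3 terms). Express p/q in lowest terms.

3/2

Use the convergent recurrence hₖ = aₖ·hₖ₋₁ + hₖ₋₂ (and likewise for the denominators kₖ):
a_0 = 1: 1/1
a_1 = 1: 2/1
a_2 = 1: 3/2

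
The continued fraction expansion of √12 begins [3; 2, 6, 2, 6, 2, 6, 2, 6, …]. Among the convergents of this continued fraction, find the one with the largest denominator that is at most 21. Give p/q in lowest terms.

45/13

List convergents until the denominator exceeds the bound:
a_0 = 3: 3/1  (≤ bound)
a_1 = 2: 7/2  (≤ bound)
a_2 = 6: 45/13  (≤ bound)
a_3 = 2: 97/28  (> 21, stop)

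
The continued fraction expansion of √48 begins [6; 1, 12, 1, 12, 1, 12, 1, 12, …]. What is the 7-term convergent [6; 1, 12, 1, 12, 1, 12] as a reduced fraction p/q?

Build up convergents one term at a time:
a_0 = 6: 6/1
a_1 = 1: 7/1
a_2 = 12: 90/13
a_3 = 1: 97/14
a_4 = 12: 1254/181
a_5 = 1: 1351/195
a_6 = 12: 17466/2521

17466/2521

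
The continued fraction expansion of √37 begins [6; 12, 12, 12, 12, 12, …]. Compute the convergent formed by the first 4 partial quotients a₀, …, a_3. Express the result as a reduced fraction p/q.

10657/1752

Compute successive convergents:
a_0 = 6: 6/1
a_1 = 12: 73/12
a_2 = 12: 882/145
a_3 = 12: 10657/1752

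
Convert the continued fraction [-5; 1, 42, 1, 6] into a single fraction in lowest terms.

-1235/307

a_0 = -5: -5/1
a_1 = 1: -4/1
a_2 = 42: -173/43
a_3 = 1: -177/44
a_4 = 6: -1235/307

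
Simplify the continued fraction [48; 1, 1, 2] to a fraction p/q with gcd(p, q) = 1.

Start with 2.
1 + 1/(2/1) = 1 + 1/2 = 3/2
1 + 1/(3/2) = 1 + 2/3 = 5/3
48 + 1/(5/3) = 48 + 3/5 = 243/5

243/5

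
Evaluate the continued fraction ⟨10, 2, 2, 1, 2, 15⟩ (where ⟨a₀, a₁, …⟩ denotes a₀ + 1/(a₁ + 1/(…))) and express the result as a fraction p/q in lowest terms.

a_0 = 10: 10/1
a_1 = 2: 21/2
a_2 = 2: 52/5
a_3 = 1: 73/7
a_4 = 2: 198/19
a_5 = 15: 3043/292

3043/292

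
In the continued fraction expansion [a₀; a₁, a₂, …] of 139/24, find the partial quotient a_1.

⌊139/24⌋ = 5, remainder 19
⌊24/19⌋ = 1, remainder 5

1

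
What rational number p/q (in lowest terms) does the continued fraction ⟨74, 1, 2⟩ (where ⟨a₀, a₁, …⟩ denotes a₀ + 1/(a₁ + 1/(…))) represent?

224/3

Collapse the nested fraction from the inside out:
Start with 2.
1 + 1/(2/1) = 1 + 1/2 = 3/2
74 + 1/(3/2) = 74 + 2/3 = 224/3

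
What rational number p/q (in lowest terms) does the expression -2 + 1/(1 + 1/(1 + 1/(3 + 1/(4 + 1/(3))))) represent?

a_0 = -2: -2/1
a_1 = 1: -1/1
a_2 = 1: -3/2
a_3 = 3: -10/7
a_4 = 4: -43/30
a_5 = 3: -139/97

-139/97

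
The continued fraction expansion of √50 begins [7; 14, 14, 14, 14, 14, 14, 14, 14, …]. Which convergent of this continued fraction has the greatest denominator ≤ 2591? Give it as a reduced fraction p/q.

1393/197

a_0 = 7: 7/1  (≤ bound)
a_1 = 14: 99/14  (≤ bound)
a_2 = 14: 1393/197  (≤ bound)
a_3 = 14: 19601/2772  (> 2591, stop)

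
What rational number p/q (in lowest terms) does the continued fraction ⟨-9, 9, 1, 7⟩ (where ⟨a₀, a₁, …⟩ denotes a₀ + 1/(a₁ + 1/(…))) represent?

Start with 7.
1 + 1/(7/1) = 1 + 1/7 = 8/7
9 + 1/(8/7) = 9 + 7/8 = 79/8
-9 + 1/(79/8) = -9 + 8/79 = -703/79

-703/79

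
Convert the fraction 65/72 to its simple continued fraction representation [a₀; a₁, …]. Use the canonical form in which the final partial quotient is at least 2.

[0; 1, 9, 3, 2]

Run the Euclidean algorithm, recording each quotient:
⌊65/72⌋ = 0, remainder 65
⌊72/65⌋ = 1, remainder 7
⌊65/7⌋ = 9, remainder 2
⌊7/2⌋ = 3, remainder 1
⌊2/1⌋ = 2, remainder 0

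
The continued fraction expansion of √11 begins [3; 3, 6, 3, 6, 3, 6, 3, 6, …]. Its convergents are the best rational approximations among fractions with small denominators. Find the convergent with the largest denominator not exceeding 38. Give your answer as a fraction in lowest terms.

a_0 = 3: 3/1  (≤ bound)
a_1 = 3: 10/3  (≤ bound)
a_2 = 6: 63/19  (≤ bound)
a_3 = 3: 199/60  (> 38, stop)

63/19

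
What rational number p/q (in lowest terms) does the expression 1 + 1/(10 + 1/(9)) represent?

Collapse the nested fraction from the inside out:
Start with 9.
10 + 1/(9/1) = 10 + 1/9 = 91/9
1 + 1/(91/9) = 1 + 9/91 = 100/91

100/91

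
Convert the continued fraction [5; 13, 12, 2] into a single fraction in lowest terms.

1660/327

Start with 2.
12 + 1/(2/1) = 12 + 1/2 = 25/2
13 + 1/(25/2) = 13 + 2/25 = 327/25
5 + 1/(327/25) = 5 + 25/327 = 1660/327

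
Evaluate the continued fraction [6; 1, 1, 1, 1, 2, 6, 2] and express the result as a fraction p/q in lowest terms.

Use the convergent recurrence hₖ = aₖ·hₖ₋₁ + hₖ₋₂ (and likewise for the denominators kₖ):
a_0 = 6: 6/1
a_1 = 1: 7/1
a_2 = 1: 13/2
a_3 = 1: 20/3
a_4 = 1: 33/5
a_5 = 2: 86/13
a_6 = 6: 549/83
a_7 = 2: 1184/179

1184/179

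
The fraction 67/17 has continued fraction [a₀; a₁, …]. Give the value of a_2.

Run the Euclidean algorithm, recording each quotient:
67 ÷ 17 → quotient 3, remainder 16
17 ÷ 16 → quotient 1, remainder 1
16 ÷ 1 → quotient 16, remainder 0

16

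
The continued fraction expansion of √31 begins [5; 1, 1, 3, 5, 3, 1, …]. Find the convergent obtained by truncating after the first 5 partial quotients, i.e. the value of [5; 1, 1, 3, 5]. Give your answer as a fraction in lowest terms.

206/37

Start with 5.
3 + 1/(5/1) = 3 + 1/5 = 16/5
1 + 1/(16/5) = 1 + 5/16 = 21/16
1 + 1/(21/16) = 1 + 16/21 = 37/21
5 + 1/(37/21) = 5 + 21/37 = 206/37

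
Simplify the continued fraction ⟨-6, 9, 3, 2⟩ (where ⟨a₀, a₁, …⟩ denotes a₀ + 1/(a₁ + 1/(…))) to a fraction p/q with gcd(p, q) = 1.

Start with 2.
3 + 1/(2/1) = 3 + 1/2 = 7/2
9 + 1/(7/2) = 9 + 2/7 = 65/7
-6 + 1/(65/7) = -6 + 7/65 = -383/65

-383/65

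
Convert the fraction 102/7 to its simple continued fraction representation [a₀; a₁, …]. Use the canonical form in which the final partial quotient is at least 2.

[14; 1, 1, 3]

102 = 14·7 + 4, so a_0 = 14
7 = 1·4 + 3, so a_1 = 1
4 = 1·3 + 1, so a_2 = 1
3 = 3·1 + 0, so a_3 = 3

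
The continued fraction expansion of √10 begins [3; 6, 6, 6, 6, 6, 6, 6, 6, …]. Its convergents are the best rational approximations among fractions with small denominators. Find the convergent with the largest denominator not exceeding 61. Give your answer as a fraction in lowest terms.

117/37

List convergents until the denominator exceeds the bound:
a_0 = 3: 3/1  (≤ bound)
a_1 = 6: 19/6  (≤ bound)
a_2 = 6: 117/37  (≤ bound)
a_3 = 6: 721/228  (> 61, stop)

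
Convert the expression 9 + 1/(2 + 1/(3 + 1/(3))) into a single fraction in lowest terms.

Start with 3.
3 + 1/(3/1) = 3 + 1/3 = 10/3
2 + 1/(10/3) = 2 + 3/10 = 23/10
9 + 1/(23/10) = 9 + 10/23 = 217/23

217/23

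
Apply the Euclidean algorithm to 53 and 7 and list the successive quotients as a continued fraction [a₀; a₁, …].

53 = 7·7 + 4, so a_0 = 7
7 = 1·4 + 3, so a_1 = 1
4 = 1·3 + 1, so a_2 = 1
3 = 3·1 + 0, so a_3 = 3

[7; 1, 1, 3]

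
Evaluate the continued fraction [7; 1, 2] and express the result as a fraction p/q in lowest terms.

23/3

Start with 2.
1 + 1/(2/1) = 1 + 1/2 = 3/2
7 + 1/(3/2) = 7 + 2/3 = 23/3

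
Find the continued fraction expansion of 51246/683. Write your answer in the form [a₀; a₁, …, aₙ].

[75; 32, 1, 1, 10]

51246 = 75·683 + 21, so a_0 = 75
683 = 32·21 + 11, so a_1 = 32
21 = 1·11 + 10, so a_2 = 1
11 = 1·10 + 1, so a_3 = 1
10 = 10·1 + 0, so a_4 = 10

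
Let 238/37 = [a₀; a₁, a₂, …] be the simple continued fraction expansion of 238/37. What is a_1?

238 = 6·37 + 16, so a_0 = 6
37 = 2·16 + 5, so a_1 = 2

2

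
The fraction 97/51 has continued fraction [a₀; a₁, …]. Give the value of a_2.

Run the Euclidean algorithm, recording each quotient:
97 ÷ 51 → quotient 1, remainder 46
51 ÷ 46 → quotient 1, remainder 5
46 ÷ 5 → quotient 9, remainder 1

9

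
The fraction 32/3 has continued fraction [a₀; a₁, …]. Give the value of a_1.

32 = 10·3 + 2, so a_0 = 10
3 = 1·2 + 1, so a_1 = 1

1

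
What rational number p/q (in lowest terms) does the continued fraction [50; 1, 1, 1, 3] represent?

Compute successive convergents:
a_0 = 50: 50/1
a_1 = 1: 51/1
a_2 = 1: 101/2
a_3 = 1: 152/3
a_4 = 3: 557/11

557/11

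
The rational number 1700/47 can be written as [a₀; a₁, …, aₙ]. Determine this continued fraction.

[36; 5, 1, 7]

Run the Euclidean algorithm, recording each quotient:
⌊1700/47⌋ = 36, remainder 8
⌊47/8⌋ = 5, remainder 7
⌊8/7⌋ = 1, remainder 1
⌊7/1⌋ = 7, remainder 0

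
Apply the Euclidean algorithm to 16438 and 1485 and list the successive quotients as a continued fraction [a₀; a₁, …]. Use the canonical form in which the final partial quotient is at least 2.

Apply division with remainder until the remainder is 0:
16438 ÷ 1485 → quotient 11, remainder 103
1485 ÷ 103 → quotient 14, remainder 43
103 ÷ 43 → quotient 2, remainder 17
43 ÷ 17 → quotient 2, remainder 9
17 ÷ 9 → quotient 1, remainder 8
9 ÷ 8 → quotient 1, remainder 1
8 ÷ 1 → quotient 8, remainder 0

[11; 14, 2, 2, 1, 1, 8]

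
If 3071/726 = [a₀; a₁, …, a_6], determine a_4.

3071 ÷ 726 → quotient 4, remainder 167
726 ÷ 167 → quotient 4, remainder 58
167 ÷ 58 → quotient 2, remainder 51
58 ÷ 51 → quotient 1, remainder 7
51 ÷ 7 → quotient 7, remainder 2

7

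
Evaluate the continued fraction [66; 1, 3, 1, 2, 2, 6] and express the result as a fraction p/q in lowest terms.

Start with 6.
2 + 1/(6/1) = 2 + 1/6 = 13/6
2 + 1/(13/6) = 2 + 6/13 = 32/13
1 + 1/(32/13) = 1 + 13/32 = 45/32
3 + 1/(45/32) = 3 + 32/45 = 167/45
1 + 1/(167/45) = 1 + 45/167 = 212/167
66 + 1/(212/167) = 66 + 167/212 = 14159/212

14159/212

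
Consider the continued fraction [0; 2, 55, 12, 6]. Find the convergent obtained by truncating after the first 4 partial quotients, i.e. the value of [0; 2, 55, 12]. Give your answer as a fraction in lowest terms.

a_0 = 0: 0/1
a_1 = 2: 1/2
a_2 = 55: 55/111
a_3 = 12: 661/1334

661/1334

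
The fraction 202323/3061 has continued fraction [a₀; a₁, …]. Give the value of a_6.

⌊202323/3061⌋ = 66, remainder 297
⌊3061/297⌋ = 10, remainder 91
⌊297/91⌋ = 3, remainder 24
⌊91/24⌋ = 3, remainder 19
⌊24/19⌋ = 1, remainder 5
⌊19/5⌋ = 3, remainder 4
⌊5/4⌋ = 1, remainder 1

1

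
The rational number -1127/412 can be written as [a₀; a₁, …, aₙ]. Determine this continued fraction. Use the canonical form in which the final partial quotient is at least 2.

Repeatedly divide and take the remainder:
⌊-1127/412⌋ = -3, remainder 109
⌊412/109⌋ = 3, remainder 85
⌊109/85⌋ = 1, remainder 24
⌊85/24⌋ = 3, remainder 13
⌊24/13⌋ = 1, remainder 11
⌊13/11⌋ = 1, remainder 2
⌊11/2⌋ = 5, remainder 1
⌊2/1⌋ = 2, remainder 0

[-3; 3, 1, 3, 1, 1, 5, 2]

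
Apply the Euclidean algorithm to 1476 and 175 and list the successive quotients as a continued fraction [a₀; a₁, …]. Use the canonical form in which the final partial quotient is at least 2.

Apply division with remainder until the remainder is 0:
1476 = 8·175 + 76, so a_0 = 8
175 = 2·76 + 23, so a_1 = 2
76 = 3·23 + 7, so a_2 = 3
23 = 3·7 + 2, so a_3 = 3
7 = 3·2 + 1, so a_4 = 3
2 = 2·1 + 0, so a_5 = 2

[8; 2, 3, 3, 3, 2]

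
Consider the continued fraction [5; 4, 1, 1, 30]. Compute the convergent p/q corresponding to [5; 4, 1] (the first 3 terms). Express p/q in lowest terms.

Start with 1.
4 + 1/(1/1) = 4 + 1/1 = 5/1
5 + 1/(5/1) = 5 + 1/5 = 26/5

26/5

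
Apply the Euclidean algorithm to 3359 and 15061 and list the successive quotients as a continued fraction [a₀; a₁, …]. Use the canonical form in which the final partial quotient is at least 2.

⌊3359/15061⌋ = 0, remainder 3359
⌊15061/3359⌋ = 4, remainder 1625
⌊3359/1625⌋ = 2, remainder 109
⌊1625/109⌋ = 14, remainder 99
⌊109/99⌋ = 1, remainder 10
⌊99/10⌋ = 9, remainder 9
⌊10/9⌋ = 1, remainder 1
⌊9/1⌋ = 9, remainder 0

[0; 4, 2, 14, 1, 9, 1, 9]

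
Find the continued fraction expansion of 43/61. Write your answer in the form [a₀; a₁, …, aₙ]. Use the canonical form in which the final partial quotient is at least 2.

[0; 1, 2, 2, 1, 1, 3]

43 ÷ 61 → quotient 0, remainder 43
61 ÷ 43 → quotient 1, remainder 18
43 ÷ 18 → quotient 2, remainder 7
18 ÷ 7 → quotient 2, remainder 4
7 ÷ 4 → quotient 1, remainder 3
4 ÷ 3 → quotient 1, remainder 1
3 ÷ 1 → quotient 3, remainder 0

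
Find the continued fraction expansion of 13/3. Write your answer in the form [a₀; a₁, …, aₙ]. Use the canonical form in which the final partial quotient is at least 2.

[4; 3]

Run the Euclidean algorithm, recording each quotient:
⌊13/3⌋ = 4, remainder 1
⌊3/1⌋ = 3, remainder 0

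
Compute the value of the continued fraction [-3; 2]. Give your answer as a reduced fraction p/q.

Start with 2.
-3 + 1/(2/1) = -3 + 1/2 = -5/2

-5/2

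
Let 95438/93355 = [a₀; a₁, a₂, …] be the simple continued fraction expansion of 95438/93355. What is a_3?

4

Apply division with remainder until the remainder is 0:
95438 ÷ 93355 → quotient 1, remainder 2083
93355 ÷ 2083 → quotient 44, remainder 1703
2083 ÷ 1703 → quotient 1, remainder 380
1703 ÷ 380 → quotient 4, remainder 183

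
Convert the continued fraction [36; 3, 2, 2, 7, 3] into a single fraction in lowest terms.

Work from the innermost term outward:
Start with 3.
7 + 1/(3/1) = 7 + 1/3 = 22/3
2 + 1/(22/3) = 2 + 3/22 = 47/22
2 + 1/(47/22) = 2 + 22/47 = 116/47
3 + 1/(116/47) = 3 + 47/116 = 395/116
36 + 1/(395/116) = 36 + 116/395 = 14336/395

14336/395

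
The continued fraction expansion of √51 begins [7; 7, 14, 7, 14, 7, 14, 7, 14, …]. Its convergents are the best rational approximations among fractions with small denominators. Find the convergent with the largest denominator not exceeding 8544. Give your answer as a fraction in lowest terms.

a_0 = 7: 7/1  (≤ bound)
a_1 = 7: 50/7  (≤ bound)
a_2 = 14: 707/99  (≤ bound)
a_3 = 7: 4999/700  (≤ bound)
a_4 = 14: 70693/9899  (> 8544, stop)

4999/700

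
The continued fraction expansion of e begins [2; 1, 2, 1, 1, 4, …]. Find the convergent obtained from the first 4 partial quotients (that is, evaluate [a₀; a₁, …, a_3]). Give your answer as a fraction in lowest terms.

Compute successive convergents:
a_0 = 2: 2/1
a_1 = 1: 3/1
a_2 = 2: 8/3
a_3 = 1: 11/4

11/4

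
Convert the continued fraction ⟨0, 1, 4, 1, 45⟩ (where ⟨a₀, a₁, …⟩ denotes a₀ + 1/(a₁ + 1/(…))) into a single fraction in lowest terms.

229/275

a_0 = 0: 0/1
a_1 = 1: 1/1
a_2 = 4: 4/5
a_3 = 1: 5/6
a_4 = 45: 229/275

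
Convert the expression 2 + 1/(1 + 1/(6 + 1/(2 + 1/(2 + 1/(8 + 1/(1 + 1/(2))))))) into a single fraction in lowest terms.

a_0 = 2: 2/1
a_1 = 1: 3/1
a_2 = 6: 20/7
a_3 = 2: 43/15
a_4 = 2: 106/37
a_5 = 8: 891/311
a_6 = 1: 997/348
a_7 = 2: 2885/1007

2885/1007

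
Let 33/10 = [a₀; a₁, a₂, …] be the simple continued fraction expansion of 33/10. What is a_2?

3

Apply division with remainder until the remainder is 0:
33 ÷ 10 → quotient 3, remainder 3
10 ÷ 3 → quotient 3, remainder 1
3 ÷ 1 → quotient 3, remainder 0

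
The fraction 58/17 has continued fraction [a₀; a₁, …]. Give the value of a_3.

3

58 ÷ 17 → quotient 3, remainder 7
17 ÷ 7 → quotient 2, remainder 3
7 ÷ 3 → quotient 2, remainder 1
3 ÷ 1 → quotient 3, remainder 0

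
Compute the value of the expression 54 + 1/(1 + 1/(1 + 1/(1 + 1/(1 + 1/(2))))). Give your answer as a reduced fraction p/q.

710/13

Start with 2.
1 + 1/(2/1) = 1 + 1/2 = 3/2
1 + 1/(3/2) = 1 + 2/3 = 5/3
1 + 1/(5/3) = 1 + 3/5 = 8/5
1 + 1/(8/5) = 1 + 5/8 = 13/8
54 + 1/(13/8) = 54 + 8/13 = 710/13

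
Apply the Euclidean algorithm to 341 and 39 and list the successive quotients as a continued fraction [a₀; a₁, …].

[8; 1, 2, 1, 9]

Repeatedly divide and take the remainder:
⌊341/39⌋ = 8, remainder 29
⌊39/29⌋ = 1, remainder 10
⌊29/10⌋ = 2, remainder 9
⌊10/9⌋ = 1, remainder 1
⌊9/1⌋ = 9, remainder 0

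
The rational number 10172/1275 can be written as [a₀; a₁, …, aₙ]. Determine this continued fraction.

[7; 1, 44, 1, 1, 6, 2]

10172 ÷ 1275 → quotient 7, remainder 1247
1275 ÷ 1247 → quotient 1, remainder 28
1247 ÷ 28 → quotient 44, remainder 15
28 ÷ 15 → quotient 1, remainder 13
15 ÷ 13 → quotient 1, remainder 2
13 ÷ 2 → quotient 6, remainder 1
2 ÷ 1 → quotient 2, remainder 0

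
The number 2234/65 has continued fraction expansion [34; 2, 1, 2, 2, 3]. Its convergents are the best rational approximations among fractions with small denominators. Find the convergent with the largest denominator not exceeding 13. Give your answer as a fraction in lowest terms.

275/8

a_0 = 34: 34/1  (≤ bound)
a_1 = 2: 69/2  (≤ bound)
a_2 = 1: 103/3  (≤ bound)
a_3 = 2: 275/8  (≤ bound)
a_4 = 2: 653/19  (> 13, stop)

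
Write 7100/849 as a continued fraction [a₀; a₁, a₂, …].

⌊7100/849⌋ = 8, remainder 308
⌊849/308⌋ = 2, remainder 233
⌊308/233⌋ = 1, remainder 75
⌊233/75⌋ = 3, remainder 8
⌊75/8⌋ = 9, remainder 3
⌊8/3⌋ = 2, remainder 2
⌊3/2⌋ = 1, remainder 1
⌊2/1⌋ = 2, remainder 0

[8; 2, 1, 3, 9, 2, 1, 2]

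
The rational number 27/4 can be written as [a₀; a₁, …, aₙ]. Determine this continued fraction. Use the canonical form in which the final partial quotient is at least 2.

27 = 6·4 + 3, so a_0 = 6
4 = 1·3 + 1, so a_1 = 1
3 = 3·1 + 0, so a_2 = 3

[6; 1, 3]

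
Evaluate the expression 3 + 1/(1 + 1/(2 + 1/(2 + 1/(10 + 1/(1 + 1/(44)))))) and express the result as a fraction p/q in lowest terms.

13339/3593

Compute successive convergents:
a_0 = 3: 3/1
a_1 = 1: 4/1
a_2 = 2: 11/3
a_3 = 2: 26/7
a_4 = 10: 271/73
a_5 = 1: 297/80
a_6 = 44: 13339/3593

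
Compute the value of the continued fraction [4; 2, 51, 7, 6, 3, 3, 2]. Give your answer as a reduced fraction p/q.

481899/107204

a_0 = 4: 4/1
a_1 = 2: 9/2
a_2 = 51: 463/103
a_3 = 7: 3250/723
a_4 = 6: 19963/4441
a_5 = 3: 63139/14046
a_6 = 3: 209380/46579
a_7 = 2: 481899/107204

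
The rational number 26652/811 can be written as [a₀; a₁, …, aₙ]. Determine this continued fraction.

[32; 1, 6, 3, 3, 1, 3, 2]

Apply division with remainder until the remainder is 0:
26652 ÷ 811 → quotient 32, remainder 700
811 ÷ 700 → quotient 1, remainder 111
700 ÷ 111 → quotient 6, remainder 34
111 ÷ 34 → quotient 3, remainder 9
34 ÷ 9 → quotient 3, remainder 7
9 ÷ 7 → quotient 1, remainder 2
7 ÷ 2 → quotient 3, remainder 1
2 ÷ 1 → quotient 2, remainder 0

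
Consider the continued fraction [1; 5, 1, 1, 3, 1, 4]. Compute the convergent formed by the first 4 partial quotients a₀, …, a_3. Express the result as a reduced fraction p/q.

a_0 = 1: 1/1
a_1 = 5: 6/5
a_2 = 1: 7/6
a_3 = 1: 13/11

13/11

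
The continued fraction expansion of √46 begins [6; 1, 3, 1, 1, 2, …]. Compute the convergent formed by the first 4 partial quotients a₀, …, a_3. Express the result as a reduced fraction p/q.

34/5

Start with 1.
3 + 1/(1/1) = 3 + 1/1 = 4/1
1 + 1/(4/1) = 1 + 1/4 = 5/4
6 + 1/(5/4) = 6 + 4/5 = 34/5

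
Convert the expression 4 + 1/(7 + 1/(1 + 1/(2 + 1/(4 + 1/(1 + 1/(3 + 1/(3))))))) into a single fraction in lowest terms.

6319/1530

a_0 = 4: 4/1
a_1 = 7: 29/7
a_2 = 1: 33/8
a_3 = 2: 95/23
a_4 = 4: 413/100
a_5 = 1: 508/123
a_6 = 3: 1937/469
a_7 = 3: 6319/1530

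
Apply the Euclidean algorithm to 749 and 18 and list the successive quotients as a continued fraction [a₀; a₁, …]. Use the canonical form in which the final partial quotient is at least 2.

749 = 41·18 + 11, so a_0 = 41
18 = 1·11 + 7, so a_1 = 1
11 = 1·7 + 4, so a_2 = 1
7 = 1·4 + 3, so a_3 = 1
4 = 1·3 + 1, so a_4 = 1
3 = 3·1 + 0, so a_5 = 3

[41; 1, 1, 1, 1, 3]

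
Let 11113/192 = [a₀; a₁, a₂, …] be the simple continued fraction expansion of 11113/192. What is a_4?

Run the Euclidean algorithm, recording each quotient:
11113 ÷ 192 → quotient 57, remainder 169
192 ÷ 169 → quotient 1, remainder 23
169 ÷ 23 → quotient 7, remainder 8
23 ÷ 8 → quotient 2, remainder 7
8 ÷ 7 → quotient 1, remainder 1

1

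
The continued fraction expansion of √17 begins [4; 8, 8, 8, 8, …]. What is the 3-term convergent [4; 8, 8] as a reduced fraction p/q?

268/65

a_0 = 4: 4/1
a_1 = 8: 33/8
a_2 = 8: 268/65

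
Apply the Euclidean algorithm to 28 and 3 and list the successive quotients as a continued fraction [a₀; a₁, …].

Repeatedly divide and take the remainder:
28 = 9·3 + 1, so a_0 = 9
3 = 3·1 + 0, so a_1 = 3

[9; 3]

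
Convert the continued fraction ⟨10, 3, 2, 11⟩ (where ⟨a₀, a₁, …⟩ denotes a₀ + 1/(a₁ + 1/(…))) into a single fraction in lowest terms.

823/80

a_0 = 10: 10/1
a_1 = 3: 31/3
a_2 = 2: 72/7
a_3 = 11: 823/80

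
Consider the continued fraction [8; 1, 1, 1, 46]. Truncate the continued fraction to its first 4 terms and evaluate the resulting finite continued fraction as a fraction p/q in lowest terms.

Collapse the nested fraction from the inside out:
Start with 1.
1 + 1/(1/1) = 1 + 1/1 = 2/1
1 + 1/(2/1) = 1 + 1/2 = 3/2
8 + 1/(3/2) = 8 + 2/3 = 26/3

26/3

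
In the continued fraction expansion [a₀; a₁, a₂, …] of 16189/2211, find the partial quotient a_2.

16189 ÷ 2211 → quotient 7, remainder 712
2211 ÷ 712 → quotient 3, remainder 75
712 ÷ 75 → quotient 9, remainder 37

9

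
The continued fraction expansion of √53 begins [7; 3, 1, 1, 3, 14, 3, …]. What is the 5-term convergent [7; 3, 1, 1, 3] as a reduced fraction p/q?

Start with 3.
1 + 1/(3/1) = 1 + 1/3 = 4/3
1 + 1/(4/3) = 1 + 3/4 = 7/4
3 + 1/(7/4) = 3 + 4/7 = 25/7
7 + 1/(25/7) = 7 + 7/25 = 182/25

182/25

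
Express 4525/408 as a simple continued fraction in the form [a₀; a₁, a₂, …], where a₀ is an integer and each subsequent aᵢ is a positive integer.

4525 = 11·408 + 37, so a_0 = 11
408 = 11·37 + 1, so a_1 = 11
37 = 37·1 + 0, so a_2 = 37

[11; 11, 37]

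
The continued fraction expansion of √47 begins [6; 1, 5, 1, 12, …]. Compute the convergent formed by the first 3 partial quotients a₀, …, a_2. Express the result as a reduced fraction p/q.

41/6

Build up convergents one term at a time:
a_0 = 6: 6/1
a_1 = 1: 7/1
a_2 = 5: 41/6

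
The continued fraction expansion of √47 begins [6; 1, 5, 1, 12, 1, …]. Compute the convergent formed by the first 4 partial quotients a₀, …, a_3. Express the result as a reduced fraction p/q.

48/7

Collapse the nested fraction from the inside out:
Start with 1.
5 + 1/(1/1) = 5 + 1/1 = 6/1
1 + 1/(6/1) = 1 + 1/6 = 7/6
6 + 1/(7/6) = 6 + 6/7 = 48/7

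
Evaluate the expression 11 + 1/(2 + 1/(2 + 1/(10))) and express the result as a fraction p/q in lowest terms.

593/52

Build up convergents one term at a time:
a_0 = 11: 11/1
a_1 = 2: 23/2
a_2 = 2: 57/5
a_3 = 10: 593/52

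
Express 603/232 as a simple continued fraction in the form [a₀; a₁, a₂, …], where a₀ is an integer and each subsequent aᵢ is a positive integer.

[2; 1, 1, 2, 46]

Run the Euclidean algorithm, recording each quotient:
603 = 2·232 + 139, so a_0 = 2
232 = 1·139 + 93, so a_1 = 1
139 = 1·93 + 46, so a_2 = 1
93 = 2·46 + 1, so a_3 = 2
46 = 46·1 + 0, so a_4 = 46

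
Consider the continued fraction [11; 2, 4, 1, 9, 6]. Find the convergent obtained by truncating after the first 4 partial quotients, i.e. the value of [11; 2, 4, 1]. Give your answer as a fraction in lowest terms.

Work from the innermost term outward:
Start with 1.
4 + 1/(1/1) = 4 + 1/1 = 5/1
2 + 1/(5/1) = 2 + 1/5 = 11/5
11 + 1/(11/5) = 11 + 5/11 = 126/11

126/11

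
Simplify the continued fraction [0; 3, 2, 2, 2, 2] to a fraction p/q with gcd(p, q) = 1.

29/99

a_0 = 0: 0/1
a_1 = 3: 1/3
a_2 = 2: 2/7
a_3 = 2: 5/17
a_4 = 2: 12/41
a_5 = 2: 29/99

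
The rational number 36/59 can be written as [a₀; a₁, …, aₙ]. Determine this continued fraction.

[0; 1, 1, 1, 1, 3, 3]

⌊36/59⌋ = 0, remainder 36
⌊59/36⌋ = 1, remainder 23
⌊36/23⌋ = 1, remainder 13
⌊23/13⌋ = 1, remainder 10
⌊13/10⌋ = 1, remainder 3
⌊10/3⌋ = 3, remainder 1
⌊3/1⌋ = 3, remainder 0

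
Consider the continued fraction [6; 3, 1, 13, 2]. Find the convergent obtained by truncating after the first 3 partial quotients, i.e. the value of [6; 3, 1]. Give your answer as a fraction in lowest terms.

Start with 1.
3 + 1/(1/1) = 3 + 1/1 = 4/1
6 + 1/(4/1) = 6 + 1/4 = 25/4

25/4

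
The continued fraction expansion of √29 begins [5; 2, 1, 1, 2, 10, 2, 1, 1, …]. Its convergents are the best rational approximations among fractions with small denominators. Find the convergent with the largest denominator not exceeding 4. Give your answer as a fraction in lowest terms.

List convergents until the denominator exceeds the bound:
a_0 = 5: 5/1  (≤ bound)
a_1 = 2: 11/2  (≤ bound)
a_2 = 1: 16/3  (≤ bound)
a_3 = 1: 27/5  (> 4, stop)

16/3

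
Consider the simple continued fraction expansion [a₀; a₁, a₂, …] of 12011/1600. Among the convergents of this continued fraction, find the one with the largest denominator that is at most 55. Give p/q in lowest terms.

15/2

a_0 = 7: 7/1  (≤ bound)
a_1 = 1: 8/1  (≤ bound)
a_2 = 1: 15/2  (≤ bound)
a_3 = 35: 533/71  (> 55, stop)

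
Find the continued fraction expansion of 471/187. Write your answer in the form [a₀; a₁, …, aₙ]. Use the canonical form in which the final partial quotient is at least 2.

[2; 1, 1, 12, 1, 6]

Repeatedly divide and take the remainder:
⌊471/187⌋ = 2, remainder 97
⌊187/97⌋ = 1, remainder 90
⌊97/90⌋ = 1, remainder 7
⌊90/7⌋ = 12, remainder 6
⌊7/6⌋ = 1, remainder 1
⌊6/1⌋ = 6, remainder 0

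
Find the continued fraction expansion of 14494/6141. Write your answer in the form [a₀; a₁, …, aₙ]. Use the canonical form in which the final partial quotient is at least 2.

[2; 2, 1, 3, 2, 7, 2, 15]

Run the Euclidean algorithm, recording each quotient:
14494 ÷ 6141 → quotient 2, remainder 2212
6141 ÷ 2212 → quotient 2, remainder 1717
2212 ÷ 1717 → quotient 1, remainder 495
1717 ÷ 495 → quotient 3, remainder 232
495 ÷ 232 → quotient 2, remainder 31
232 ÷ 31 → quotient 7, remainder 15
31 ÷ 15 → quotient 2, remainder 1
15 ÷ 1 → quotient 15, remainder 0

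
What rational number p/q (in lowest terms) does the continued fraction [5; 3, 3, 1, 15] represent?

1088/205

a_0 = 5: 5/1
a_1 = 3: 16/3
a_2 = 3: 53/10
a_3 = 1: 69/13
a_4 = 15: 1088/205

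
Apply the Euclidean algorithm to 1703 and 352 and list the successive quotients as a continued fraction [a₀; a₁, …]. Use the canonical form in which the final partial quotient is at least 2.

[4; 1, 5, 5, 1, 2, 3]

Run the Euclidean algorithm, recording each quotient:
1703 = 4·352 + 295, so a_0 = 4
352 = 1·295 + 57, so a_1 = 1
295 = 5·57 + 10, so a_2 = 5
57 = 5·10 + 7, so a_3 = 5
10 = 1·7 + 3, so a_4 = 1
7 = 2·3 + 1, so a_5 = 2
3 = 3·1 + 0, so a_6 = 3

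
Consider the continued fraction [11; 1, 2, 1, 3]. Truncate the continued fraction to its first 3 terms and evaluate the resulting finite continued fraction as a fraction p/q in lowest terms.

Start with 2.
1 + 1/(2/1) = 1 + 1/2 = 3/2
11 + 1/(3/2) = 11 + 2/3 = 35/3

35/3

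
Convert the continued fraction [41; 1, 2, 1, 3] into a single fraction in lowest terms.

Starting at the tail and folding back:
Start with 3.
1 + 1/(3/1) = 1 + 1/3 = 4/3
2 + 1/(4/3) = 2 + 3/4 = 11/4
1 + 1/(11/4) = 1 + 4/11 = 15/11
41 + 1/(15/11) = 41 + 11/15 = 626/15

626/15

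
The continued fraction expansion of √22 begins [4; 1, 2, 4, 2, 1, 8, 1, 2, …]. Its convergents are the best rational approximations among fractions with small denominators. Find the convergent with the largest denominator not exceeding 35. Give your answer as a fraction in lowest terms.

List convergents until the denominator exceeds the bound:
a_0 = 4: 4/1  (≤ bound)
a_1 = 1: 5/1  (≤ bound)
a_2 = 2: 14/3  (≤ bound)
a_3 = 4: 61/13  (≤ bound)
a_4 = 2: 136/29  (≤ bound)
a_5 = 1: 197/42  (> 35, stop)

136/29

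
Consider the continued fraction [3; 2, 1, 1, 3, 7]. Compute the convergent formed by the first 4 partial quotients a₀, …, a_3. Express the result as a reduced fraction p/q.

17/5

a_0 = 3: 3/1
a_1 = 2: 7/2
a_2 = 1: 10/3
a_3 = 1: 17/5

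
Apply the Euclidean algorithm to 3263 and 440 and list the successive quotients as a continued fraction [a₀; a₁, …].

⌊3263/440⌋ = 7, remainder 183
⌊440/183⌋ = 2, remainder 74
⌊183/74⌋ = 2, remainder 35
⌊74/35⌋ = 2, remainder 4
⌊35/4⌋ = 8, remainder 3
⌊4/3⌋ = 1, remainder 1
⌊3/1⌋ = 3, remainder 0

[7; 2, 2, 2, 8, 1, 3]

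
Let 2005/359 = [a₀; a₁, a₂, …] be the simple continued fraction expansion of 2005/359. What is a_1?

1

2005 = 5·359 + 210, so a_0 = 5
359 = 1·210 + 149, so a_1 = 1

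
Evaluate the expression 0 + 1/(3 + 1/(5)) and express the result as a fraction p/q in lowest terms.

a_0 = 0: 0/1
a_1 = 3: 1/3
a_2 = 5: 5/16

5/16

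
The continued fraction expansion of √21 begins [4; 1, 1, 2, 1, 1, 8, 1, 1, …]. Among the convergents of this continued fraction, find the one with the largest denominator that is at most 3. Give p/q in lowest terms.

a_0 = 4: 4/1  (≤ bound)
a_1 = 1: 5/1  (≤ bound)
a_2 = 1: 9/2  (≤ bound)
a_3 = 2: 23/5  (> 3, stop)

9/2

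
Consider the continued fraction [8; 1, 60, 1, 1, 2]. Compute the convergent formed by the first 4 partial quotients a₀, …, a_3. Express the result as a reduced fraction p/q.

557/62

Start with 1.
60 + 1/(1/1) = 60 + 1/1 = 61/1
1 + 1/(61/1) = 1 + 1/61 = 62/61
8 + 1/(62/61) = 8 + 61/62 = 557/62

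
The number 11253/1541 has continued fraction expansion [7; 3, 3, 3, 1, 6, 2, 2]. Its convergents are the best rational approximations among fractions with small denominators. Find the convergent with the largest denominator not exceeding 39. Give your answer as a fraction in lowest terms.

List convergents until the denominator exceeds the bound:
a_0 = 7: 7/1  (≤ bound)
a_1 = 3: 22/3  (≤ bound)
a_2 = 3: 73/10  (≤ bound)
a_3 = 3: 241/33  (≤ bound)
a_4 = 1: 314/43  (> 39, stop)

241/33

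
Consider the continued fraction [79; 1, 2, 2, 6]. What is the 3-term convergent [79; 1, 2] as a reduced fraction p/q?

239/3

Use the convergent recurrence hₖ = aₖ·hₖ₋₁ + hₖ₋₂ (and likewise for the denominators kₖ):
a_0 = 79: 79/1
a_1 = 1: 80/1
a_2 = 2: 239/3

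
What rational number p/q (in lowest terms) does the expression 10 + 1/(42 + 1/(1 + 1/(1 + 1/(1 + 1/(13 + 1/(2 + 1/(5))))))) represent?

199256/19879

Start with 5.
2 + 1/(5/1) = 2 + 1/5 = 11/5
13 + 1/(11/5) = 13 + 5/11 = 148/11
1 + 1/(148/11) = 1 + 11/148 = 159/148
1 + 1/(159/148) = 1 + 148/159 = 307/159
1 + 1/(307/159) = 1 + 159/307 = 466/307
42 + 1/(466/307) = 42 + 307/466 = 19879/466
10 + 1/(19879/466) = 10 + 466/19879 = 199256/19879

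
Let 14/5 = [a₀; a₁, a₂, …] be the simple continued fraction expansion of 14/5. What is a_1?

1

⌊14/5⌋ = 2, remainder 4
⌊5/4⌋ = 1, remainder 1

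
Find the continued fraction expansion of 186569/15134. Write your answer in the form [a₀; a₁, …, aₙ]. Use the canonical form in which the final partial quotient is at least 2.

[12; 3, 19, 1, 3, 3, 1, 14]

186569 = 12·15134 + 4961, so a_0 = 12
15134 = 3·4961 + 251, so a_1 = 3
4961 = 19·251 + 192, so a_2 = 19
251 = 1·192 + 59, so a_3 = 1
192 = 3·59 + 15, so a_4 = 3
59 = 3·15 + 14, so a_5 = 3
15 = 1·14 + 1, so a_6 = 1
14 = 14·1 + 0, so a_7 = 14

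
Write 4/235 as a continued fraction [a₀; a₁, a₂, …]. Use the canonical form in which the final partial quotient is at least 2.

[0; 58, 1, 3]

⌊4/235⌋ = 0, remainder 4
⌊235/4⌋ = 58, remainder 3
⌊4/3⌋ = 1, remainder 1
⌊3/1⌋ = 3, remainder 0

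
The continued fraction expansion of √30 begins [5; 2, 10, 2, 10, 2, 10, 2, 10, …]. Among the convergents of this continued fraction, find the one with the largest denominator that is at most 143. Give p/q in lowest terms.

a_0 = 5: 5/1  (≤ bound)
a_1 = 2: 11/2  (≤ bound)
a_2 = 10: 115/21  (≤ bound)
a_3 = 2: 241/44  (≤ bound)
a_4 = 10: 2525/461  (> 143, stop)

241/44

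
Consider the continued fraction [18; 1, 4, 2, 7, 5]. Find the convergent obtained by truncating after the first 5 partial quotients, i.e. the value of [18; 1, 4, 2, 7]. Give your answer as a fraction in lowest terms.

Work from the innermost term outward:
Start with 7.
2 + 1/(7/1) = 2 + 1/7 = 15/7
4 + 1/(15/7) = 4 + 7/15 = 67/15
1 + 1/(67/15) = 1 + 15/67 = 82/67
18 + 1/(82/67) = 18 + 67/82 = 1543/82

1543/82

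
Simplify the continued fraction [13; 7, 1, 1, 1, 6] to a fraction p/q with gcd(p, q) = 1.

a_0 = 13: 13/1
a_1 = 7: 92/7
a_2 = 1: 105/8
a_3 = 1: 197/15
a_4 = 1: 302/23
a_5 = 6: 2009/153

2009/153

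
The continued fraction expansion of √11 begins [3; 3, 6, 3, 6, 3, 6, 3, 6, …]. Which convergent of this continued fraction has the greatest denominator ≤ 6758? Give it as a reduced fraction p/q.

a_0 = 3: 3/1  (≤ bound)
a_1 = 3: 10/3  (≤ bound)
a_2 = 6: 63/19  (≤ bound)
a_3 = 3: 199/60  (≤ bound)
a_4 = 6: 1257/379  (≤ bound)
a_5 = 3: 3970/1197  (≤ bound)
a_6 = 6: 25077/7561  (> 6758, stop)

3970/1197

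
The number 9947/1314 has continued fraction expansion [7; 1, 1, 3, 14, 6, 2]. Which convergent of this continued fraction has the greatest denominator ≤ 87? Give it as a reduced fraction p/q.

53/7

List convergents until the denominator exceeds the bound:
a_0 = 7: 7/1  (≤ bound)
a_1 = 1: 8/1  (≤ bound)
a_2 = 1: 15/2  (≤ bound)
a_3 = 3: 53/7  (≤ bound)
a_4 = 14: 757/100  (> 87, stop)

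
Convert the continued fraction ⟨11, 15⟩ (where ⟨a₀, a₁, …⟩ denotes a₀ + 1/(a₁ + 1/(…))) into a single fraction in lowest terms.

166/15

Build up convergents one term at a time:
a_0 = 11: 11/1
a_1 = 15: 166/15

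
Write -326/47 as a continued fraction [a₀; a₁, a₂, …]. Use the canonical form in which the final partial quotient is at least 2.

-326 ÷ 47 → quotient -7, remainder 3
47 ÷ 3 → quotient 15, remainder 2
3 ÷ 2 → quotient 1, remainder 1
2 ÷ 1 → quotient 2, remainder 0

[-7; 15, 1, 2]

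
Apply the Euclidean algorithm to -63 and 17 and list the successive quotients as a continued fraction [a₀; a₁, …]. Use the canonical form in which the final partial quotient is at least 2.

-63 ÷ 17 → quotient -4, remainder 5
17 ÷ 5 → quotient 3, remainder 2
5 ÷ 2 → quotient 2, remainder 1
2 ÷ 1 → quotient 2, remainder 0

[-4; 3, 2, 2]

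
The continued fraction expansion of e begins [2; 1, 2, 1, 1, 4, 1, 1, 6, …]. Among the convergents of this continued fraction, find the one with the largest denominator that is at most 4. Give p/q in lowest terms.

11/4

a_0 = 2: 2/1  (≤ bound)
a_1 = 1: 3/1  (≤ bound)
a_2 = 2: 8/3  (≤ bound)
a_3 = 1: 11/4  (≤ bound)
a_4 = 1: 19/7  (> 4, stop)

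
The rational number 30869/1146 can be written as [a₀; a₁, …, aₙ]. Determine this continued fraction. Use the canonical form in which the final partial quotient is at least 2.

30869 ÷ 1146 → quotient 26, remainder 1073
1146 ÷ 1073 → quotient 1, remainder 73
1073 ÷ 73 → quotient 14, remainder 51
73 ÷ 51 → quotient 1, remainder 22
51 ÷ 22 → quotient 2, remainder 7
22 ÷ 7 → quotient 3, remainder 1
7 ÷ 1 → quotient 7, remainder 0

[26; 1, 14, 1, 2, 3, 7]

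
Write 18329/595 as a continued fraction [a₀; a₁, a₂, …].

⌊18329/595⌋ = 30, remainder 479
⌊595/479⌋ = 1, remainder 116
⌊479/116⌋ = 4, remainder 15
⌊116/15⌋ = 7, remainder 11
⌊15/11⌋ = 1, remainder 4
⌊11/4⌋ = 2, remainder 3
⌊4/3⌋ = 1, remainder 1
⌊3/1⌋ = 3, remainder 0

[30; 1, 4, 7, 1, 2, 1, 3]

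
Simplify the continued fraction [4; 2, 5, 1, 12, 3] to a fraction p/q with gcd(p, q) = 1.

2293/514

Start with 3.
12 + 1/(3/1) = 12 + 1/3 = 37/3
1 + 1/(37/3) = 1 + 3/37 = 40/37
5 + 1/(40/37) = 5 + 37/40 = 237/40
2 + 1/(237/40) = 2 + 40/237 = 514/237
4 + 1/(514/237) = 4 + 237/514 = 2293/514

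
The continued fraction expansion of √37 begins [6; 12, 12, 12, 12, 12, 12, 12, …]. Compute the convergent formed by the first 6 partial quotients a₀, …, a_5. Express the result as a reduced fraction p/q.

Starting at the tail and folding back:
Start with 12.
12 + 1/(12/1) = 12 + 1/12 = 145/12
12 + 1/(145/12) = 12 + 12/145 = 1752/145
12 + 1/(1752/145) = 12 + 145/1752 = 21169/1752
12 + 1/(21169/1752) = 12 + 1752/21169 = 255780/21169
6 + 1/(255780/21169) = 6 + 21169/255780 = 1555849/255780

1555849/255780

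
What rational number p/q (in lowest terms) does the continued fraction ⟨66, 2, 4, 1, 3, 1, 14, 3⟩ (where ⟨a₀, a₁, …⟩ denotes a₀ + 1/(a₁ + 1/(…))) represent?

159819/2405

Build up convergents one term at a time:
a_0 = 66: 66/1
a_1 = 2: 133/2
a_2 = 4: 598/9
a_3 = 1: 731/11
a_4 = 3: 2791/42
a_5 = 1: 3522/53
a_6 = 14: 52099/784
a_7 = 3: 159819/2405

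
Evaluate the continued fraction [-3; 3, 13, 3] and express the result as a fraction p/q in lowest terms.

Work from the innermost term outward:
Start with 3.
13 + 1/(3/1) = 13 + 1/3 = 40/3
3 + 1/(40/3) = 3 + 3/40 = 123/40
-3 + 1/(123/40) = -3 + 40/123 = -329/123

-329/123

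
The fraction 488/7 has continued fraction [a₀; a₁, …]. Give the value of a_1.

⌊488/7⌋ = 69, remainder 5
⌊7/5⌋ = 1, remainder 2

1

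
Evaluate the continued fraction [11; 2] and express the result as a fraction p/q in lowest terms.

Start with 2.
11 + 1/(2/1) = 11 + 1/2 = 23/2

23/2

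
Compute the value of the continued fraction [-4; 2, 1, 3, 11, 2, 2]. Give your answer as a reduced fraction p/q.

-2335/642

Start with 2.
2 + 1/(2/1) = 2 + 1/2 = 5/2
11 + 1/(5/2) = 11 + 2/5 = 57/5
3 + 1/(57/5) = 3 + 5/57 = 176/57
1 + 1/(176/57) = 1 + 57/176 = 233/176
2 + 1/(233/176) = 2 + 176/233 = 642/233
-4 + 1/(642/233) = -4 + 233/642 = -2335/642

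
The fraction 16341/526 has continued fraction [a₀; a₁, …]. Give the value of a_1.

15

16341 ÷ 526 → quotient 31, remainder 35
526 ÷ 35 → quotient 15, remainder 1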